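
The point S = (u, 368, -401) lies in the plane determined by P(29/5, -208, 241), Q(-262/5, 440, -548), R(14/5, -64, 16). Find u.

Coplanarity requires PQ · (PR × PS) = 0.
PQ = (-291/5, 648, -789), PR = (-3, 144, -225); the triple product is linear in u with coefficient -32184 and constant term -9301176/5.
Setting it to zero: u = -289/5.

-289/5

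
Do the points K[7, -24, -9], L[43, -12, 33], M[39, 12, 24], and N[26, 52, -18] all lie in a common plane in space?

With K as base: KL = (36, 12, 42), KM = (32, 36, 33), KN = (19, 76, -9).
KM × KN = (-2832, 915, 1748).
KL · (KM × KN) = -17556.
Since -17556 ≠ 0, the four points are not coplanar.

No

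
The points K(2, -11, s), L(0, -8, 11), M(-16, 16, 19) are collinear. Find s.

Collinearity requires KL × KM = 0; each component is linear in s.
The x-component gives (24)s + (-240) = 0, so s = 10.
The remaining components then also vanish.

10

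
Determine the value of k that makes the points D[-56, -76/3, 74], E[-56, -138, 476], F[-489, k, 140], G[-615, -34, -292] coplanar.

-130

Normal to plane DEG: n = (44720, -224718, -188942/3); plane equation n·P = -4416100/3.
Requiring n·F = -4416100/3: (-224718)k + (-92056120/3) = -4416100/3.
So k = -130.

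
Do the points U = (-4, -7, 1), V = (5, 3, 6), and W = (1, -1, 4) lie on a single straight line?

UV = (9, 10, 5), UW = (5, 6, 3).
UV × UW = (0, -2, 4).
The cross product is nonzero, so the points do not lie on one line.

No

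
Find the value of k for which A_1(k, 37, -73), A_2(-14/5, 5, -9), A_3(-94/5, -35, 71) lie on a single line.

Collinearity requires A_1A_2 × A_1A_3 = 0; each component is linear in k.
The y-component gives (80)k + (-800) = 0, so k = 10.
The remaining components then also vanish.

10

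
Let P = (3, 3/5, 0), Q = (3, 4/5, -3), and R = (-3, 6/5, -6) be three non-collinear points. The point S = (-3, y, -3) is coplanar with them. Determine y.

Coplanarity requires PQ · (PR × PS) = 0.
PQ = (0, 1/5, -3), PR = (-6, 3/5, -6); the triple product is linear in y with coefficient 18 and constant term -18.
Setting it to zero: y = 1.

1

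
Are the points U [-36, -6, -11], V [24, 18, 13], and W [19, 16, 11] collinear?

UV = (60, 24, 24), UW = (55, 22, 22).
Each component of UW is 11/12 times the corresponding component of UV, so UW = 11/12·UV and the points are collinear.

Yes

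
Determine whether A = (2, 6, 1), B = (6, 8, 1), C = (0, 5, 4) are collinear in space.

AB = (4, 2, 0), AC = (-2, -1, 3).
Comparing components 2 and 3: (2)(3) − (0)(-1) = 6 ≠ 0, so AB and AC are not parallel and the points are not collinear.

No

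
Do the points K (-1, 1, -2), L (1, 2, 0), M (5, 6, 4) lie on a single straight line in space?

KL = (2, 1, 2), KM = (6, 5, 6).
Comparing components 2 and 3: (1)(6) − (2)(5) = -4 ≠ 0, so KL and KM are not parallel and the points are not collinear.

No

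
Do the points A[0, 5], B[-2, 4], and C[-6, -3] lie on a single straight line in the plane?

No

AB = (-2, -1), AC = (-6, -8).
If collinear, AC would be a scalar multiple of AB. But (-2)·(-8) ≠ (-1)·(-6) (difference 10), so they are not parallel; the points are not collinear.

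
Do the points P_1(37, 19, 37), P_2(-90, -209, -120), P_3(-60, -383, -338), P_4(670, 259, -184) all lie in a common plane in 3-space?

Yes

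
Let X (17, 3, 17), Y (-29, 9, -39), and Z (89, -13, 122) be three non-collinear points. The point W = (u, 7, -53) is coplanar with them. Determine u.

A normal to the plane is n = XY × XZ = (-266, 798, 304).
W lies in the plane iff n · XW = 0.
This gives (-266)u + (-13566) = 0, so u = -51.

-51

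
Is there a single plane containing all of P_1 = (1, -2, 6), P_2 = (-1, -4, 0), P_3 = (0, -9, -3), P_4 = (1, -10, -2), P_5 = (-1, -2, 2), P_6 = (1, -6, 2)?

Yes

The plane through P_1, P_2, P_3 has normal n = P_1P_2 × P_1P_3 = (-24, -12, 12) and equation n·P = 72.
Checking the remaining points: n·P_4 = 72, n·P_5 = 72, n·P_6 = 72.
All equal 72, so all 6 points lie in one plane.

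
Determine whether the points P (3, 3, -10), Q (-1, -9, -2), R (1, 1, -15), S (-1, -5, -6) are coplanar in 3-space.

The four points are coplanar iff the 3×3 determinant with rows PQ, PR, PS is zero.
Rows: (-4, -12, 8), (-2, -2, -5), (-4, -8, 4).
Expanding along the first row: (-4)(-48) − (-12)(-28) + (8)(8) = -80.
Nonzero ⇒ not coplanar.

No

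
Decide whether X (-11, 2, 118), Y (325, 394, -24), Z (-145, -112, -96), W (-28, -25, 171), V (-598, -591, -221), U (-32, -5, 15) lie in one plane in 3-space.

Yes

The plane through X, Y, Z has normal n = XY × XZ = (-100076, 90932, 14224) and equation n·P = 2961132.
Checking the remaining points: n·W = 2961132, n·V = 2961132, n·U = 2961132.
All equal 2961132, so all 6 points lie in one plane.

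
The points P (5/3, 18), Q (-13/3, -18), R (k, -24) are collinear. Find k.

-16/3

The three points are collinear iff det[PQ; PR] = 0.
This determinant is linear in k: (36)k + (192) = 0, so k = -16/3.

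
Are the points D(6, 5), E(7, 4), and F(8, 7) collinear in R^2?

No

DE = (1, -1), DF = (2, 2).
If collinear, DF would be a scalar multiple of DE. But (1)·(2) ≠ (-1)·(2) (difference 4), so they are not parallel; the points are not collinear.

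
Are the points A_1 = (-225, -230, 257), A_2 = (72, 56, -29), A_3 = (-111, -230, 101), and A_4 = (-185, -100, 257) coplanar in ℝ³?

Yes

A normal to the plane through A_1, A_2, A_3 is n = A_1A_2 × A_1A_3 = (-44616, 13728, -32604).
The plane has equation n·P = -1498068. For A_4: n·A_4 = -1498068.
Equal, so A_4 lies in the plane and all four are coplanar.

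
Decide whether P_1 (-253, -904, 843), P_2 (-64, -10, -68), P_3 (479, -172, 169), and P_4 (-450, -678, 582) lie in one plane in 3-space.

A normal to the plane through P_1, P_2, P_3 is n = P_1P_2 × P_1P_3 = (64296, -539466, -516060).
The plane has equation n·P = 36371796. For P_4: n·P_4 = 36477828.
36477828 ≠ 36371796, so P_4 is off the plane.

No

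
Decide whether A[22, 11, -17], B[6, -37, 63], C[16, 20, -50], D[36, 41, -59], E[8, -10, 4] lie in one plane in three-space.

The plane through A, B, C has normal n = AB × AC = (864, -1008, -432) and equation n·P = 15264.
Checking the remaining points: n·D = 15264, n·E = 15264.
All equal 15264, so all 5 points lie in one plane.

Yes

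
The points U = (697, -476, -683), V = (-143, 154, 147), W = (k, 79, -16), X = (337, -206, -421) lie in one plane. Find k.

-43

Normal to plane UVX: n = (-59040, -78720, 0); plane equation n·P = -3680160.
Requiring n·W = -3680160: (-59040)k + (-6218880) = -3680160.
So k = -43.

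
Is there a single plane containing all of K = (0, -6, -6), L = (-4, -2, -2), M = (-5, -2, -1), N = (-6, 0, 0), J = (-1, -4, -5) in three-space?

Yes

The plane through K, L, M has normal n = KL × KM = (4, 0, 4) and equation n·P = -24.
Checking the remaining points: n·N = -24, n·J = -24.
All equal -24, so all 5 points lie in one plane.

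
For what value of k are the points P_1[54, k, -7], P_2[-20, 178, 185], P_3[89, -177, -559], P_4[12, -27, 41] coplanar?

Coplanarity ⇔ det[P_1P_2; P_1P_3; P_1P_4] = 0.
Expanding, this is linear in k: (8112)k + (3950544) = 0.
So k = -487.

-487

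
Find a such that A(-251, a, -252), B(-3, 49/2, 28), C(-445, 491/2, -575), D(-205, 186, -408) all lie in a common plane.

Coplanarity ⇔ det[AB; AC; AD] = 0.
Expanding, this is linear in a: (70906)a + (-8969609) = 0.
So a = 253/2.

253/2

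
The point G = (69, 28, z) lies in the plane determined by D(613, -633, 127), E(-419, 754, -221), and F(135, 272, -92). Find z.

-41

The plane through D, E, F has equation 11187x − 59664y − 270974z = 10211245.
Substituting G: (-270974)z + (-898689) = 10211245, so z = -41.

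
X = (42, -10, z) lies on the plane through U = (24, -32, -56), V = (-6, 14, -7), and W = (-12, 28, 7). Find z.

The plane through U, V, W has equation −42x + 126y − 144z = 3024.
Substituting X: (-144)z + (-3024) = 3024, so z = -42.

-42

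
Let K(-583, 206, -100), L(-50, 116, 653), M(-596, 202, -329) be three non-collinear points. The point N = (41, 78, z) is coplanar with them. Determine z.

A normal to the plane is n = KL × KM = (23622, 112268, -3302).
N lies in the plane iff n · KN = 0.
This gives (-3302)z + (39624) = 0, so z = 12.

12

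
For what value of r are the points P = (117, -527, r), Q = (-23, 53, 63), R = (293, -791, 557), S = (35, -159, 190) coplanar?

The points are coplanar iff PQ · (PR × PS) = 0.
Expanding, this is linear in r: (18040)r + (-7450520) = 0.
So r = 413.

413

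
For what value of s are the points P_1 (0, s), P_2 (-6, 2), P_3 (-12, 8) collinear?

-4

Collinearity: (P_1 − P_2) must be parallel to (P_3 − P_2) = (-6, 6).
Cross-multiplying the components: (s − 2)·(-6) = (6)·(6).
Solving gives s = -4.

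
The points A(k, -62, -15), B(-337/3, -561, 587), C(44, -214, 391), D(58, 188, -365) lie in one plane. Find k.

The points are coplanar iff AB · (AC × AD) = 0.
Expanding, this is linear in k: (183540)k + (-2080120) = 0.
So k = 34/3.

34/3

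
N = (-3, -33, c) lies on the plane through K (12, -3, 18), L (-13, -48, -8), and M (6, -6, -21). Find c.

15

The plane through K, L, M has equation 1677x − 819y − 195z = 19071.
Substituting N: (-195)c + (21996) = 19071, so c = 15.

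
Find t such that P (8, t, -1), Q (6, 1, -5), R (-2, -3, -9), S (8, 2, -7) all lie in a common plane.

2

The points are coplanar iff PQ · (PR × PS) = 0.
Expanding, this is linear in t: (24)t + (-48) = 0.
So t = 2.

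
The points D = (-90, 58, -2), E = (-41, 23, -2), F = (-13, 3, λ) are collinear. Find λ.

Direction DE = (49, -35, 0). From the x-coordinate of F, the parameter along the line is τ = (-13 − (-90))/49 = 11/7.
Then λ = (-2) + 11/7·(0) = -2.

-2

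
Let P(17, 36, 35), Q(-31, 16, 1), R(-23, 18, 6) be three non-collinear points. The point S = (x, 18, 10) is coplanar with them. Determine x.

The plane through P, Q, R has equation −32x − 32y + 64z = 544.
Substituting S: (-32)x + (64) = 544, so x = -15.

-15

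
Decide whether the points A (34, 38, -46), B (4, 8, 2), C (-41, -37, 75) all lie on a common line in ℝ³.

AB = (-30, -30, 48), AC = (-75, -75, 121).
AB × AC = (-30, 30, 0).
The cross product is nonzero, so the points do not lie on one line.

No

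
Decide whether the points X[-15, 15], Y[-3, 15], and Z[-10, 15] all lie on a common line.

Yes

XY = (12, 0), XZ = (5, 0).
det[XY; XZ] = (12)(0) − (0)(5) = 0.
The determinant is zero, so the points are collinear.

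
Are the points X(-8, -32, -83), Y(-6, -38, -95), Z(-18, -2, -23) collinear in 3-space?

Yes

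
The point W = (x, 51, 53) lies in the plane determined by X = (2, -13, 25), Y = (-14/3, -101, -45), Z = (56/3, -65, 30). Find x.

The plane through X, Y, Z has equation −4080x − (3400/3)y + (5440/3)z = 155720/3.
Substituting W: (-4080)x + (114920/3) = 155720/3, so x = -10/3.

-10/3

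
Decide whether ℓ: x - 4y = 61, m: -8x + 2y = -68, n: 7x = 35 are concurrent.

Intersecting ℓ and m: solving the 2×2 system gives (x, y) = (5, -14).
Substitute into n: (7)(5) + (0)(-14) = 35.
This equals 35, so (5, -14) lies on all three lines and they are concurrent.

Yes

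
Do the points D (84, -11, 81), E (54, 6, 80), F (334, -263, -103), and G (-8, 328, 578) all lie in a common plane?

The four points are coplanar iff the 3×3 determinant with rows DE, DF, DG is zero.
Rows: (-30, 17, -1), (250, -252, -184), (-92, 339, 497).
Expanding along the first row: (-30)(-62868) − (17)(107322) + (-1)(61566) = 0.
Zero determinant ⇒ coplanar.

Yes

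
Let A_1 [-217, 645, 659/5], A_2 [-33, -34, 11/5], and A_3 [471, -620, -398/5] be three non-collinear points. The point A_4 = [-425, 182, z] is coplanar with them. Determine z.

Coplanarity requires A_1A_2 · (A_1A_3 × A_1A_4) = 0.
A_1A_2 = (184, -679, -648/5), A_1A_3 = (688, -1265, -1057/5); the triple product is linear in z with coefficient 234392 and constant term -16876224/5.
Setting it to zero: z = 72/5.

72/5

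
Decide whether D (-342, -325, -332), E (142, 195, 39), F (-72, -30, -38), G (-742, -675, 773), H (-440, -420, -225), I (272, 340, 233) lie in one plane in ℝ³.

Yes

The plane through D, E, F has normal n = DE × DF = (43435, -42126, 2380) and equation n·P = -1953980.
Checking the remaining points: n·G = -1953980, n·H = -1953980, n·I = -1953980.
All equal -1953980, so all 6 points lie in one plane.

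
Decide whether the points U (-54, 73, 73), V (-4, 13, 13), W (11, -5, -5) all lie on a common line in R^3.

Yes

UV = (50, -60, -60), UW = (65, -78, -78).
UV × UW = (0, 0, 0).
The cross product vanishes, so the three points are collinear.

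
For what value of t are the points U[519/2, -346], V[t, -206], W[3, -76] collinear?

253/2

The three points are collinear iff det[UV; UW] = 0.
This determinant is linear in t: (270)t + (-34155) = 0, so t = 253/2.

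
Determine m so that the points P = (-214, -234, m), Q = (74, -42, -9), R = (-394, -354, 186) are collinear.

111

Direction QR = (-468, -312, 195). From the x-coordinate of P, the parameter along the line is τ = (-214 − 74)/(-468) = 8/13.
Then m = (-9) + 8/13·(195) = 111.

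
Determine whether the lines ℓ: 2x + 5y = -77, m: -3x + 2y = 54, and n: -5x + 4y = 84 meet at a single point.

Intersecting ℓ and m: solving the 2×2 system gives (x, y) = (-424/19, -123/19).
Substitute into n: (-5)(-424/19) + (4)(-123/19) = 1628/19.
But n requires 84 ≠ 1628/19, so the three lines have no common point.

No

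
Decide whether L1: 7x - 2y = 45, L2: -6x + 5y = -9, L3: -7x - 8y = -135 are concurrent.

Yes

The three lines meet at one point iff the augmented coefficient matrix [aᵢ bᵢ cᵢ] has rank < 3, i.e. its determinant vanishes.
Here the determinant is 0.
It vanishes, so the lines are concurrent at (9, 9).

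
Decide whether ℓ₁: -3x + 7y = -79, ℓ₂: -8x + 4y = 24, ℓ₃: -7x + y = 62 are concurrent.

No

The three lines meet at one point iff the augmented coefficient matrix [aᵢ bᵢ cᵢ] has rank < 3, i.e. its determinant vanishes.
Here the determinant is 44.
Nonzero, so no common point exists.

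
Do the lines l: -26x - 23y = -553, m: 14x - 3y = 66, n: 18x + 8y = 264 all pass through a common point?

Intersecting l and m: solving the 2×2 system gives (x, y) = (3177/400, 3013/200).
Substitute into n: (18)(3177/400) + (8)(3013/200) = 52697/200.
But n requires 264 ≠ 52697/200, so the three lines have no common point.

No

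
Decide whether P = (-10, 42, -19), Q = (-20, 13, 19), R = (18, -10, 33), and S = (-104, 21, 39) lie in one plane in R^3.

Yes

A normal to the plane through P, Q, R is n = PQ × PR = (468, 1584, 1332).
The plane has equation n·X = 36540. For S: n·S = 36540.
Equal, so S lies in the plane and all four are coplanar.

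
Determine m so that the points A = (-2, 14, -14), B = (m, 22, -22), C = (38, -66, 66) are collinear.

-6

Direction AC = (40, -80, 80). From the y-coordinate of B, the parameter along the line is τ = (22 − 14)/(-80) = -1/10.
Then m = (-2) + (-1/10)·(40) = -6.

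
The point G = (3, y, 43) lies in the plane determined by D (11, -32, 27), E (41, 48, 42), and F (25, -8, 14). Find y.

A normal to the plane is n = DE × DF = (-1400, 600, -400).
G lies in the plane iff n · DG = 0.
This gives (600)y + (24000) = 0, so y = -40.

-40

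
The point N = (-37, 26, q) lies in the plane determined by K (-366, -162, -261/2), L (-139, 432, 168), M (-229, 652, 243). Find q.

33/2

Coplanarity requires KL · (KM × KN) = 0.
KL = (227, 594, 597/2), KM = (137, 814, 747/2); the triple product is linear in q with coefficient 103400 and constant term -1706100.
Setting it to zero: q = 33/2.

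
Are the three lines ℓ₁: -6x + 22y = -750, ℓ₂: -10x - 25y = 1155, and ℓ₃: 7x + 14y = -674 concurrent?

The three lines meet at one point iff the augmented coefficient matrix [aᵢ bᵢ cᵢ] has rank < 3, i.e. its determinant vanishes.
Here the determinant is -740.
Nonzero, so no common point exists.

No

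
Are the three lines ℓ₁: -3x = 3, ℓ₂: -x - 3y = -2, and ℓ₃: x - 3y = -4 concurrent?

Yes

The three lines meet at one point iff the augmented coefficient matrix [aᵢ bᵢ cᵢ] has rank < 3, i.e. its determinant vanishes.
Here the determinant is 0.
It vanishes, so the lines are concurrent at (-1, 1).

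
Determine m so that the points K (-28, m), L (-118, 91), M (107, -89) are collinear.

19

The three points are collinear iff det[KL; KM] = 0.
This determinant is linear in m: (225)m + (-4275) = 0, so m = 19.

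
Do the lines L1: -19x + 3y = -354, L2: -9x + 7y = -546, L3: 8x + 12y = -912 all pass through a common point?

No

The three lines meet at one point iff the augmented coefficient matrix [aᵢ bᵢ cᵢ] has rank < 3, i.e. its determinant vanishes.
Here the determinant is 17136.
Nonzero, so no common point exists.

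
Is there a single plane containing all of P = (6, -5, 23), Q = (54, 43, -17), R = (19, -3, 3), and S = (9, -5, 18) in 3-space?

Yes

With P as base: PQ = (48, 48, -40), PR = (13, 2, -20), PS = (3, 0, -5).
PR × PS = (-10, 5, -6).
PQ · (PR × PS) = 0.
The scalar triple product vanishes, so the four points are coplanar.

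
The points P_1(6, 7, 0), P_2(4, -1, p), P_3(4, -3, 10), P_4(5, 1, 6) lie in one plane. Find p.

The points are coplanar iff P_1P_2 · (P_1P_3 × P_1P_4) = 0.
Expanding, this is linear in p: (2)p + (-16) = 0.
So p = 8.

8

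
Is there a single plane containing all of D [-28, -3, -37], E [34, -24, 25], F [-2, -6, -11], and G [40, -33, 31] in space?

Yes

With D as base: DE = (62, -21, 62), DF = (26, -3, 26), DG = (68, -30, 68).
DF × DG = (576, 0, -576).
DE · (DF × DG) = 0.
The scalar triple product vanishes, so the four points are coplanar.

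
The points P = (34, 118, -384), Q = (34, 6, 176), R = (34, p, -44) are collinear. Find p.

50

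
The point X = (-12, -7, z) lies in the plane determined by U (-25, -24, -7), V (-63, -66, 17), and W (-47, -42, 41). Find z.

Coplanarity requires UV · (UW × UX) = 0.
UV = (-38, -42, 24), UW = (-22, -18, 48); the triple product is linear in z with coefficient -240 and constant term -240.
Setting it to zero: z = -1.

-1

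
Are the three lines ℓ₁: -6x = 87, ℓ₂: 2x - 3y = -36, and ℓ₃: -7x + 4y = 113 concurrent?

No

Lines aᵢx + bᵢy = cᵢ with pairwise distinct directions are concurrent exactly when det[aᵢ bᵢ cᵢ] = 0.
Here the determinant is 39.
Nonzero, so no common point exists.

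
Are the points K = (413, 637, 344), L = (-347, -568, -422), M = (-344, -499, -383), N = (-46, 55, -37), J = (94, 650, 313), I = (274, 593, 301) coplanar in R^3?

The plane through K, L, M has normal n = KL × KM = (5859, 27342, -48825) and equation n·P = 3040821.
Checking the remaining points: n·N = 3040821, n·J = 3040821, n·I = 3122847.
Since n·I = 3122847 ≠ 3040821, I is off the plane and the points are not all coplanar.

No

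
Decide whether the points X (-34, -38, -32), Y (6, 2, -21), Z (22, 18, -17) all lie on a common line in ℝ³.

XY = (40, 40, 11), XZ = (56, 56, 15).
Comparing components 2 and 3: (40)(15) − (11)(56) = -16 ≠ 0, so XY and XZ are not parallel and the points are not collinear.

No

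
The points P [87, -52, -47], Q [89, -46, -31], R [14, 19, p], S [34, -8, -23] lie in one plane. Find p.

The points are coplanar iff PQ · (PR × PS) = 0.
Expanding, this is linear in p: (-406)p + (3654) = 0.
So p = 9.

9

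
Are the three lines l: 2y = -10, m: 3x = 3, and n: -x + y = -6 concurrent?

Yes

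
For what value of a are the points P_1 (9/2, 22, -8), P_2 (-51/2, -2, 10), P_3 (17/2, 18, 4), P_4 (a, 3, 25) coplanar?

The points are coplanar iff P_1P_2 · (P_1P_3 × P_1P_4) = 0.
Expanding, this is linear in a: (-216)a + (-108) = 0.
So a = -1/2.

-1/2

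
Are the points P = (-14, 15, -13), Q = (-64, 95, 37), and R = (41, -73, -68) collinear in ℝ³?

Yes

PQ = (-50, 80, 50), PR = (55, -88, -55).
PQ × PR = (0, 0, 0).
The cross product vanishes, so the three points are collinear.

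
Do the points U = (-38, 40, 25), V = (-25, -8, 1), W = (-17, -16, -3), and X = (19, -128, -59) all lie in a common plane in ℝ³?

With U as base: UV = (13, -48, -24), UW = (21, -56, -28), UX = (57, -168, -84).
UW × UX = (0, 168, -336).
UV · (UW × UX) = 0.
The scalar triple product vanishes, so the four points are coplanar.

Yes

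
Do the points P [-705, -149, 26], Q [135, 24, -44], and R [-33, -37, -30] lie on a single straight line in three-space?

No

PQ = (840, 173, -70), PR = (672, 112, -56).
PQ × PR = (-1848, 0, -22176).
The cross product is nonzero, so the points do not lie on one line.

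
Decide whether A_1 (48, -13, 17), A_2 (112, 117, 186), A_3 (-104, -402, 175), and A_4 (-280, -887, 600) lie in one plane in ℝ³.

No

A normal to the plane through A_1, A_2, A_3 is n = A_1A_2 × A_1A_3 = (86281, -35800, -5136).
The plane has equation n·P = 4519576. For A_4: n·A_4 = 4514320.
4514320 ≠ 4519576, so A_4 is off the plane.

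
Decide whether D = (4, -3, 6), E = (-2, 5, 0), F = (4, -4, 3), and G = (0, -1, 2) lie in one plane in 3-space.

No

With D as base: DE = (-6, 8, -6), DF = (0, -1, -3), DG = (-4, 2, -4).
DF × DG = (10, 12, -4).
DE · (DF × DG) = 60.
Since 60 ≠ 0, the four points are not coplanar.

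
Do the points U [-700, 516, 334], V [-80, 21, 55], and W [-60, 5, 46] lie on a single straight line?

UV = (620, -495, -279), UW = (640, -511, -288).
UV × UW = (-9, 0, -20).
The cross product is nonzero, so the points do not lie on one line.

No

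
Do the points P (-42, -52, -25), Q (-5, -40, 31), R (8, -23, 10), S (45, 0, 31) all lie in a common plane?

With P as base: PQ = (37, 12, 56), PR = (50, 29, 35), PS = (87, 52, 56).
PR × PS = (-196, 245, 77).
PQ · (PR × PS) = 0.
The scalar triple product vanishes, so the four points are coplanar.

Yes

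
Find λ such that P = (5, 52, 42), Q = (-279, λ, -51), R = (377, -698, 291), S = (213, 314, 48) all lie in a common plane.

128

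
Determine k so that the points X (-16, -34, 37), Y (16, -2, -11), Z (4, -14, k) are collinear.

Direction XY = (32, 32, -48). From the x-coordinate of Z, the parameter along the line is τ = (4 − (-16))/32 = 5/8.
Then k = 37 + 5/8·(-48) = 7.

7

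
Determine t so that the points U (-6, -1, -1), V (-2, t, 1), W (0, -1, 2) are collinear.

Direction UW = (6, 0, 3). From the x-coordinate of V, the parameter along the line is τ = (-2 − (-6))/6 = 2/3.
Then t = (-1) + 2/3·(0) = -1.

-1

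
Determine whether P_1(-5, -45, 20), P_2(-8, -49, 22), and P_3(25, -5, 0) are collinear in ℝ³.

Yes

P_1P_2 = (-3, -4, 2), P_1P_3 = (30, 40, -20).
Each component of P_1P_3 is -10 times the corresponding component of P_1P_2, so P_1P_3 = -10·P_1P_2 and the points are collinear.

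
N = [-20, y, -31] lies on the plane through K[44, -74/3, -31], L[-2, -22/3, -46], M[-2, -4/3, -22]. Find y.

14/3

Coplanarity requires KL · (KM × KN) = 0.
KL = (-46, 52/3, -15), KM = (-46, 70/3, 9); the triple product is linear in y with coefficient 1104 and constant term -5152.
Setting it to zero: y = 14/3.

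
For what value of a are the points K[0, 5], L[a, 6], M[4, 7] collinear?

Collinearity: (L − K) must be parallel to (M − K) = (4, 2).
Cross-multiplying the components: (a − 0)·(2) = (1)·(4).
Solving gives a = 2.

2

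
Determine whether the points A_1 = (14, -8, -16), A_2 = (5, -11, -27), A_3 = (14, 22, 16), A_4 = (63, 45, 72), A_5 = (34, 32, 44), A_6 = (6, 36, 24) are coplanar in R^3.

No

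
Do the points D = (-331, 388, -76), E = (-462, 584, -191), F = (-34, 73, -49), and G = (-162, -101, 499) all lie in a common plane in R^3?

Yes

With D as base: DE = (-131, 196, -115), DF = (297, -315, 27), DG = (169, -489, 575).
DF × DG = (-167922, -166212, -91998).
DE · (DF × DG) = 0.
The scalar triple product vanishes, so the four points are coplanar.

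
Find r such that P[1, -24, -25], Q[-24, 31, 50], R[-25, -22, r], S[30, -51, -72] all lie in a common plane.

The points are coplanar iff PQ · (PR × PS) = 0.
Expanding, this is linear in r: (920)r + (6440) = 0.
So r = -7.

-7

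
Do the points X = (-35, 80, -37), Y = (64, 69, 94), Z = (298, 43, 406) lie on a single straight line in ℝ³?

No

XY = (99, -11, 131), XZ = (333, -37, 443).
XY × XZ = (-26, -234, 0).
The cross product is nonzero, so the points do not lie on one line.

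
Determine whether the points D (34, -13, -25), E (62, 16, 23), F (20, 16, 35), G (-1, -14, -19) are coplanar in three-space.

No

With D as base: DE = (28, 29, 48), DF = (-14, 29, 60), DG = (-35, -1, 6).
DF × DG = (234, -2016, 1029).
DE · (DF × DG) = -2520.
Since -2520 ≠ 0, the four points are not coplanar.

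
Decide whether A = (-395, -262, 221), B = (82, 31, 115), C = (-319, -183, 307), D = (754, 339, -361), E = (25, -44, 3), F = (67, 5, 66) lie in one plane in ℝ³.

No

The plane through A, B, C has normal n = AB × AC = (33572, -49078, 15415) and equation n·P = 3004211.
Checking the remaining points: n·D = 3111031, n·E = 3044977, n·F = 3021324.
Since n·D = 3111031 ≠ 3004211, D is off the plane and the points are not all coplanar.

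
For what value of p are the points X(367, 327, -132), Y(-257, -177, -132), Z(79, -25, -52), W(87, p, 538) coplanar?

-899

Normal to plane XYZ: n = (-40320, 49920, 74496); plane equation n·P = -8307072.
Requiring n·W = -8307072: (49920)p + (36571008) = -8307072.
So p = -899.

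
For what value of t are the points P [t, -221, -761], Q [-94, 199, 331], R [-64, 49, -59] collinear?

-10

Collinearity requires PQ × PR = 0; each component is linear in t.
The y-component gives (-390)t + (-3900) = 0, so t = -10.
The remaining components then also vanish.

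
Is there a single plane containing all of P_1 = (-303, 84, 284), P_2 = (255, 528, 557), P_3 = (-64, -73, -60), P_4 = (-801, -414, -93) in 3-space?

The four points are coplanar iff the 3×3 determinant with rows P_1P_2, P_1P_3, P_1P_4 is zero.
Rows: (558, 444, 273), (239, -157, -344), (-498, -498, -377).
Expanding along the first row: (558)(-112123) − (444)(-261415) + (273)(-197208) = -334158.
Nonzero ⇒ not coplanar.

No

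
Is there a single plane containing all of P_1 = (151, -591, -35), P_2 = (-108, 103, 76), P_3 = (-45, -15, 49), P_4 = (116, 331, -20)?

Yes

With P_1 as base: P_1P_2 = (-259, 694, 111), P_1P_3 = (-196, 576, 84), P_1P_4 = (-35, 922, 15).
P_1P_3 × P_1P_4 = (-68808, 0, -160552).
P_1P_2 · (P_1P_3 × P_1P_4) = 0.
The scalar triple product vanishes, so the four points are coplanar.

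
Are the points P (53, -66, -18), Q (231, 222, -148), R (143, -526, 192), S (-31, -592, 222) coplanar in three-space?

With P as base: PQ = (178, 288, -130), PR = (90, -460, 210), PS = (-84, -526, 240).
PR × PS = (60, -39240, -85980).
PQ · (PR × PS) = -113040.
Since -113040 ≠ 0, the four points are not coplanar.

No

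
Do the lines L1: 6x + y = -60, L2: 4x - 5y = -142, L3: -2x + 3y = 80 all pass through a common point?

Yes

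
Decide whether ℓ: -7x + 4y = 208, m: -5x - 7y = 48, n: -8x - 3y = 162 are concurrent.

No

Intersecting ℓ and m: solving the 2×2 system gives (x, y) = (-1648/69, 704/69).
Substitute into n: (-8)(-1648/69) + (-3)(704/69) = 11072/69.
But n requires 162 ≠ 11072/69, so the three lines have no common point.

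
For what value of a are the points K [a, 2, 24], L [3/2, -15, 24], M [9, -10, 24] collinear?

27

Collinearity requires KL × KM = 0; each component is linear in a.
The z-component gives (-5)a + (135) = 0, so a = 27.
The remaining components then also vanish.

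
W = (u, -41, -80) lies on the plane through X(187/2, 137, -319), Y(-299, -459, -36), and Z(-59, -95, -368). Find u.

-24

A normal to the plane is n = XY × XZ = (94860, -62390, 170).
W lies in the plane iff n · XW = 0.
This gives (94860)u + (2276640) = 0, so u = -24.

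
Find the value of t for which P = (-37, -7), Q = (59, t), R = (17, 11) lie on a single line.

Collinearity: (Q − P) must be parallel to (R − P) = (54, 18).
Cross-multiplying the components: (t − (-7))·(54) = (96)·(18).
Solving gives t = 25.

25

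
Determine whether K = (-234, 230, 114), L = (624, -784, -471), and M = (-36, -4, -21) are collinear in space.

Yes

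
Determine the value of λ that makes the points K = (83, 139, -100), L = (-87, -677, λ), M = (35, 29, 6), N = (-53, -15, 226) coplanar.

Coplanarity ⇔ det[KL; KM; KN] = 0.
Expanding, this is linear in λ: (-7568)λ + (1559008) = 0.
So λ = 206.

206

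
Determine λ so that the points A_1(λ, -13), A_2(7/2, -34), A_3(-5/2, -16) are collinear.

-7/2

Collinearity: (A_1 − A_2) must be parallel to (A_3 − A_2) = (-6, 18).
Cross-multiplying the components: (λ − 7/2)·(18) = (21)·(-6).
Solving gives λ = -7/2.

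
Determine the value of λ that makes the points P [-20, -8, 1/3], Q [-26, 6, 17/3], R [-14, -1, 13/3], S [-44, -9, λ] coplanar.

Coplanarity ⇔ det[PQ; PR; PS] = 0.
Expanding, this is linear in λ: (-126)λ + (-462) = 0.
So λ = -11/3.

-11/3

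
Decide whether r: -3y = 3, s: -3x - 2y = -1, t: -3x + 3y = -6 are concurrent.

Yes

Intersecting r and s: solving the 2×2 system gives (x, y) = (1, -1).
Substitute into t: (-3)(1) + (3)(-1) = -6.
This equals -6, so (1, -1) lies on all three lines and they are concurrent.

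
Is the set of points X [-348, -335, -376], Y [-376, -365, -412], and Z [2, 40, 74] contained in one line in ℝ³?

XY = (-28, -30, -36), XZ = (350, 375, 450).
XY × XZ = (0, 0, 0).
The cross product vanishes, so the three points are collinear.

Yes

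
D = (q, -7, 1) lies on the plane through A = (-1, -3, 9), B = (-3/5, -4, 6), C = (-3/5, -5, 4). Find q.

-1

The plane through A, B, C has equation −1x + (4/5)y − (2/5)z = -5.
Substituting D: (-1)q + (-6) = -5, so q = -1.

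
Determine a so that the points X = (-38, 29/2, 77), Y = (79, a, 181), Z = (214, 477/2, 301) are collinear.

237/2

Direction XZ = (252, 224, 224). From the x-coordinate of Y, the parameter along the line is τ = (79 − (-38))/252 = 13/28.
Then a = 29/2 + 13/28·(224) = 237/2.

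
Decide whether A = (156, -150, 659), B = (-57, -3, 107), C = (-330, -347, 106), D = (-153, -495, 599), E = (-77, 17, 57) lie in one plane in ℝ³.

No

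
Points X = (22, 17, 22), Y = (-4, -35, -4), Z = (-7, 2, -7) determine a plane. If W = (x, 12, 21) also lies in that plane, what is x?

Coplanarity requires XY · (XZ × XW) = 0.
XY = (-26, -52, -26), XZ = (-29, -15, -29); the triple product is linear in x with coefficient 1118 and constant term -23478.
Setting it to zero: x = 21.

21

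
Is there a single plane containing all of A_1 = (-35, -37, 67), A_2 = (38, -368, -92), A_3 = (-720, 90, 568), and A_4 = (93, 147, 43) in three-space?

With A_1 as base: A_1A_2 = (73, -331, -159), A_1A_3 = (-685, 127, 501), A_1A_4 = (128, 184, -24).
A_1A_3 × A_1A_4 = (-95232, 47688, -142296).
A_1A_2 · (A_1A_3 × A_1A_4) = -111600.
Since -111600 ≠ 0, the four points are not coplanar.

No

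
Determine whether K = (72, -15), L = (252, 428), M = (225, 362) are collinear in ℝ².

No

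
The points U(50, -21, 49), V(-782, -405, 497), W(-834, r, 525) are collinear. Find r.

-429

Direction UV = (-832, -384, 448). From the x-coordinate of W, the parameter along the line is τ = (-834 − 50)/(-832) = 17/16.
Then r = (-21) + 17/16·(-384) = -429.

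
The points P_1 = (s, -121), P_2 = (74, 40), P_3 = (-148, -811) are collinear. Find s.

32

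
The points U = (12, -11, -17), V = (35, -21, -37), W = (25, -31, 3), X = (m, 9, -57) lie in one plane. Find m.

Normal to plane UVW: n = (-600, -720, -330); plane equation n·P = 6330.
Requiring n·X = 6330: (-600)m + (12330) = 6330.
So m = 10.

10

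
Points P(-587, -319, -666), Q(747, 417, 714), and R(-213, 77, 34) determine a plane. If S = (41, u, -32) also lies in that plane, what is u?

18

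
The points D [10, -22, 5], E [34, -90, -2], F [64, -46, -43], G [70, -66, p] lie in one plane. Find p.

-44

Normal to plane DEF: n = (3096, 774, 3096); plane equation n·P = 29412.
Requiring n·G = 29412: (3096)p + (165636) = 29412.
So p = -44.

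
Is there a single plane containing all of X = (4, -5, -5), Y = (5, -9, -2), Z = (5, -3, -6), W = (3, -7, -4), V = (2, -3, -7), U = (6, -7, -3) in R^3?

Yes

The plane through X, Y, Z has normal n = XY × XZ = (-2, 4, 6) and equation n·P = -58.
Checking the remaining points: n·W = -58, n·V = -58, n·U = -58.
All equal -58, so all 6 points lie in one plane.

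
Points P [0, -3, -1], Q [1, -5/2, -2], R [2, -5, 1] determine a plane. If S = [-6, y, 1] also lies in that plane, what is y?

-3

A normal to the plane is n = PQ × PR = (-1, -4, -3).
S lies in the plane iff n · PS = 0.
This gives (-4)y + (-12) = 0, so y = -3.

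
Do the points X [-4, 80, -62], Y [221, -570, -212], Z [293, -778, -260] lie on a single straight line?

Yes

XY = (225, -650, -150), XZ = (297, -858, -198).
Each component of XZ is 33/25 times the corresponding component of XY, so XZ = 33/25·XY and the points are collinear.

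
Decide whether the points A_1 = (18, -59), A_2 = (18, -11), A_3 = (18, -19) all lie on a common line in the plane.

A_1A_2 = (0, 48), A_1A_3 = (0, 40).
Checking proportionality: A_1A_3 = 5/6·A_1A_2, so the vectors are parallel and the points are collinear.

Yes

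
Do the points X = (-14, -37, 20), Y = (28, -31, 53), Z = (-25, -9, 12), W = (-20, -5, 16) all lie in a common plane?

Yes

A normal to the plane through X, Y, Z is n = XY × XZ = (-972, -27, 1242).
The plane has equation n·P = 39447. For W: n·W = 39447.
Equal, so W lies in the plane and all four are coplanar.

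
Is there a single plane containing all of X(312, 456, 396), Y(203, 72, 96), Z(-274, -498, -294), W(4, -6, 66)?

No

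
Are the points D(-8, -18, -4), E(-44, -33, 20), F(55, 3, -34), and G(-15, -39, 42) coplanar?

With D as base: DE = (-36, -15, 24), DF = (63, 21, -30), DG = (-7, -21, 46).
DF × DG = (336, -2688, -1176).
DE · (DF × DG) = 0.
The scalar triple product vanishes, so the four points are coplanar.

Yes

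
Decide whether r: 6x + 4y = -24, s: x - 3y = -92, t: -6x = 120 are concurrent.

Yes

Lines aᵢx + bᵢy = cᵢ with pairwise distinct directions are concurrent exactly when det[aᵢ bᵢ cᵢ] = 0.
Here the determinant is 0.
It vanishes, so the lines are concurrent at (-20, 24).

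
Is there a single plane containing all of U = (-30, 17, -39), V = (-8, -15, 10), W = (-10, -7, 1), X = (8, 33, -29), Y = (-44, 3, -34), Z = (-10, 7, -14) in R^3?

The plane through U, V, W has normal n = UV × UW = (-104, 100, 112) and equation n·P = 452.
Checking the remaining points: n·X = -780, n·Y = 1068, n·Z = 172.
Since n·X = -780 ≠ 452, X is off the plane and the points are not all coplanar.

No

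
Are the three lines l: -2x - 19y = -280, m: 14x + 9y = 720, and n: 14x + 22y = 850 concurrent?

Intersecting l and m: solving the 2×2 system gives (x, y) = (45, 10).
Substitute into n: (14)(45) + (22)(10) = 850.
This equals 850, so (45, 10) lies on all three lines and they are concurrent.

Yes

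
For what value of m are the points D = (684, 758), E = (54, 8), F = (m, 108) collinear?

138

The three points are collinear iff det[DE; DF] = 0.
This determinant is linear in m: (750)m + (-103500) = 0, so m = 138.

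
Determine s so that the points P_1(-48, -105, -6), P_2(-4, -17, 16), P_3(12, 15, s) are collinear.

24

Direction P_1P_2 = (44, 88, 22). From the x-coordinate of P_3, the parameter along the line is τ = (12 − (-48))/44 = 15/11.
Then s = (-6) + 15/11·(22) = 24.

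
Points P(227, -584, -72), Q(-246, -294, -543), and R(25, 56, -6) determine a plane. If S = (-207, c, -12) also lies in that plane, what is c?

633

The plane through P, Q, R has equation 320580x + 126360y − 244140z = 16555500.
Substituting S: (126360)c + (-63430380) = 16555500, so c = 633.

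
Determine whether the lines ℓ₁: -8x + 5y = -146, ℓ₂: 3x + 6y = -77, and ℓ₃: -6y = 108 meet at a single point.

No

Intersecting ℓ₁ and ℓ₂: solving the 2×2 system gives (x, y) = (491/63, -1054/63).
Substitute into ℓ₃: (0)(491/63) + (-6)(-1054/63) = 2108/21.
But ℓ₃ requires 108 ≠ 2108/21, so the three lines have no common point.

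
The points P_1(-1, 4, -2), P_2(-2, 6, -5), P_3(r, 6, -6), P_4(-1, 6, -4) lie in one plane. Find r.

-3

Normal to plane P_1P_2P_4: n = (2, -2, -2); plane equation n·P = -6.
Requiring n·P_3 = -6: (2)r + (0) = -6.
So r = -3.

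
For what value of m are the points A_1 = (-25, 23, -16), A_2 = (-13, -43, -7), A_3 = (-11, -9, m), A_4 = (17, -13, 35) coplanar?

-1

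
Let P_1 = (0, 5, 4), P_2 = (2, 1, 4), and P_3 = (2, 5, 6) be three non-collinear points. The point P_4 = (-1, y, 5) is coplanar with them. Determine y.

Coplanarity requires P_1P_2 · (P_1P_3 × P_1P_4) = 0.
P_1P_2 = (2, -4, 0), P_1P_3 = (2, 0, 2); the triple product is linear in y with coefficient -4 and constant term 36.
Setting it to zero: y = 9.

9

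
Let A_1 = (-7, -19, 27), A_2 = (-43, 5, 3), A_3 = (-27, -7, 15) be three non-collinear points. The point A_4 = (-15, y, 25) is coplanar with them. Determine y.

The plane through A_1, A_2, A_3 has equation 48y + 48z = 384.
Substituting A_4: (48)y + (1200) = 384, so y = -17.

-17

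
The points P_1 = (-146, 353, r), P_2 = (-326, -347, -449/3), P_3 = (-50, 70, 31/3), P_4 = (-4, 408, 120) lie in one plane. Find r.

87

The points are coplanar iff P_1P_2 · (P_1P_3 × P_1P_4) = 0.
Expanding, this is linear in r: (-74106)r + (6447222) = 0.
So r = 87.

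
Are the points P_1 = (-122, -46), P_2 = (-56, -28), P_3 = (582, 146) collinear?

Yes

P_1P_2 = (66, 18), P_1P_3 = (704, 192).
Twice the signed area of △P_1P_2P_3 is (66)(192) − (18)(704) = 0.
The triangle is degenerate (zero area), so the points are collinear.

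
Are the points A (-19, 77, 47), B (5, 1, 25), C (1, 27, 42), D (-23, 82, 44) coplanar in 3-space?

A normal to the plane through A, B, C is n = AB × AC = (-720, -320, 320).
The plane has equation n·P = 4080. For D: n·D = 4400.
4400 ≠ 4080, so D is off the plane.

No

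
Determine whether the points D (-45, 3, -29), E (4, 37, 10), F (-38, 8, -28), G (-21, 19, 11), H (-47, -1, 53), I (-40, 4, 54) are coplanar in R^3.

The plane through D, E, F has normal n = DE × DF = (-161, 224, 7) and equation n·P = 7714.
Checking the remaining points: n·G = 7714, n·H = 7714, n·I = 7714.
All equal 7714, so all 6 points lie in one plane.

Yes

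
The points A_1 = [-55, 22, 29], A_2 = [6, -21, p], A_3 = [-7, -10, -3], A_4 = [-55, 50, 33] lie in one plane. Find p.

-12

Normal to plane A_1A_3A_4: n = (768, -192, 1344); plane equation n·P = -7488.
Requiring n·A_2 = -7488: (1344)p + (8640) = -7488.
So p = -12.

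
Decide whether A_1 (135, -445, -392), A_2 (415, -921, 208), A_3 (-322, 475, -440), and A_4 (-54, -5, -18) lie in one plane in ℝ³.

With A_1 as base: A_1A_2 = (280, -476, 600), A_1A_3 = (-457, 920, -48), A_1A_4 = (-189, 440, 374).
A_1A_3 × A_1A_4 = (365200, 179990, -27200).
A_1A_2 · (A_1A_3 × A_1A_4) = 260760.
Since 260760 ≠ 0, the four points are not coplanar.

No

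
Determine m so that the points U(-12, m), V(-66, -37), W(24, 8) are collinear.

-10

Collinearity: (U − V) must be parallel to (W − V) = (90, 45).
Cross-multiplying the components: (m − (-37))·(90) = (54)·(45).
Solving gives m = -10.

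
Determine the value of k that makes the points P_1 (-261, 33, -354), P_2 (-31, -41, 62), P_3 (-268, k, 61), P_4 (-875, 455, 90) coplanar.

Coplanarity ⇔ det[P_1P_2; P_1P_3; P_1P_4] = 0.
Expanding, this is linear in k: (357544)k + (-34681768) = 0.
So k = 97.

97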